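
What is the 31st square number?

961

31² = 961.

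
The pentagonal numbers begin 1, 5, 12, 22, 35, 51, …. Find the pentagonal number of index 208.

208·(3·208 − 1)/2 = 208·623/2 = 64792.

64792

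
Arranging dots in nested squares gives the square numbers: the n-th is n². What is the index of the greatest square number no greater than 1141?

33

Solve n² ≤ 1141 for integer n.
n = 33 gives 1089 ≤ 1141, while n = 34 gives 1156 > 1141; so the answer is index 33.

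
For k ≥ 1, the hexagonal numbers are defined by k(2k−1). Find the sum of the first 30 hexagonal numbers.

Σ i(2i−1) = 2Σi² − Σi over i = 1..30.
Σi = 465 and Σi² = 9455.
2·9455 − 1·465 = 18445.

18445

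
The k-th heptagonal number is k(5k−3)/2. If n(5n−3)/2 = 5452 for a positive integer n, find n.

47

Set n(5n−3)/2 = 5452, giving 5n² − 3n − 10904 = 0.
The discriminant is 9 + 40·5452 = 218089, and √218089 = 467.
So n = (3 + 467) / 10 = 470/10 = 47.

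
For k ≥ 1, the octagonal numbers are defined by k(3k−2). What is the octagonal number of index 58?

9976

58·(3·58 − 2) = 58·172 = 9976.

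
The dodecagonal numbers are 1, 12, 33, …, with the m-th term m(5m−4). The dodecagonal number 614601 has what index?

Set n(5n−4) = 614601, giving 5n² − 4n − 614601 = 0.
The discriminant is 16 + 20·614601 = 12292036, and √12292036 = 3506.
So n = (4 + 3506) / 10 = 3510/10 = 351.

351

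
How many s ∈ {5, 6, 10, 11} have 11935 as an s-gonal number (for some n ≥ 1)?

1

s = 5: P(5, 89) = 11837 and P(5, 90) = 12105; 11935 is not s-gonal.
s = 6: P(6, 77) = 11781 and P(6, 78) = 12090; 11935 is not s-gonal.
s = 10: P(10, 55) = 11935. ✓
s = 11: P(11, 51) = 11526 and P(11, 52) = 11986; 11935 is not s-gonal.
Hits: s ∈ {10} → 1.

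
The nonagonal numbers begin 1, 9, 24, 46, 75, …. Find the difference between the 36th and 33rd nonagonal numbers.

36·(7·36 − 5)/2 = 4446 and 33·(7·33 − 5)/2 = 3729.
Difference: 4446 − 3729 = 717.

717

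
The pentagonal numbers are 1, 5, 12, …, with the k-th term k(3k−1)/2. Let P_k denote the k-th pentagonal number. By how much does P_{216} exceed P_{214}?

1289

216·(3·216 − 1)/2 = 69876 and 214·(3·214 − 1)/2 = 68587.
Difference: 69876 − 68587 = 1289.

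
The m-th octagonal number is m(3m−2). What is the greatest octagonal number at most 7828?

7701

Solve n(3n−2) ≤ 7828 for integer n.
n = 51 gives 7701 ≤ 7828, while n = 52 gives 8008 > 7828; so the answer is 7701.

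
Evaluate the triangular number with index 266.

35511

The 266th triangular number is n(n+1)/2 with n = 266.
266·267/2 = 71022/2 = 35511.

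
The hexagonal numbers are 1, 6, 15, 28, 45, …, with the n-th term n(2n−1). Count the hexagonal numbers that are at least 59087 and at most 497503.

327

The n-th hexagonal number is n(2n−1).
Smallest index with value ≥ 59087: n = 173 (giving 59685).
Largest index with value ≤ 497503: n = 499 (giving 497503).
Indices 173 through 499: 327 terms.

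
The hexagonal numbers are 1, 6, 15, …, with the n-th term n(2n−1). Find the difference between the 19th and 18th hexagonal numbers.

73

Consecutive hexagonal numbers differ by 4n − 3: here 4·19 − 3 = 73.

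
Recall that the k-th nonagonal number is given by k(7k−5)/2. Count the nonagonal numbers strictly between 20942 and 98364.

90

The n-th nonagonal number is n(7n−5)/2.
Smallest index with value > 20942: n = 78 (giving 21099).
Largest index with value < 98364: n = 167 (giving 97194).
Indices 78 through 167: 90 terms.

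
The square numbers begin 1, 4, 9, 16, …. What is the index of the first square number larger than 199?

15

Solve n² > 199 for integer n.
The largest n with value ≤ 199 is 14 (since 196 ≤ 199 < 225), so the first above is n = 15, value 225.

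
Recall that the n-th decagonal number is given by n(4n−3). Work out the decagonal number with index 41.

The 41st decagonal number is n(4n−3) with n = 41.
41·(4·41 − 3) = 41·161 = 6601.

6601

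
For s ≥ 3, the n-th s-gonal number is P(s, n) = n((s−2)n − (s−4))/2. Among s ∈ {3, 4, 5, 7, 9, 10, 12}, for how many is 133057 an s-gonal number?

s = 3: P(3, 515) = 132870 and P(3, 516) = 133386; 133057 is not s-gonal.
s = 4: P(4, 364) = 132496 and P(4, 365) = 133225; 133057 is not s-gonal.
s = 5: P(5, 298) = 133057. ✓
s = 7: P(7, 231) = 133056 and P(7, 232) = 134212; 133057 is not s-gonal.
s = 9: P(9, 195) = 132600 and P(9, 196) = 133966; 133057 is not s-gonal.
s = 10: P(10, 182) = 131950 and P(10, 183) = 133407; 133057 is not s-gonal.
s = 12: P(12, 163) = 132193 and P(12, 164) = 133824; 133057 is not s-gonal.
Hits: s ∈ {5} → 1.

1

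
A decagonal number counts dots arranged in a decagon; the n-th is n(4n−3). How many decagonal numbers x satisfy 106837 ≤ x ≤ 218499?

71

The n-th decagonal number is n(4n−3).
Smallest index with value ≥ 106837: n = 164 (giving 107092).
Largest index with value ≤ 218499: n = 234 (giving 218322).
Indices 164 through 234: 71 terms.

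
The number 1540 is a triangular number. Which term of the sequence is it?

Set n(n+1)/2 = 1540, giving n² + n − 3080 = 0.
The discriminant is 1 + 8·1540 = 12321, and √12321 = 111.
So n = (-1 + 111) / 2 = 110/2 = 55.
Check: 55·56/2 = 1540. ✓

55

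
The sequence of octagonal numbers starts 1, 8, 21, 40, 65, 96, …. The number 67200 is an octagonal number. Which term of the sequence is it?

150

Set n(3n−2) = 67200, giving 3n² − 2n − 67200 = 0.
The discriminant is 4 + 12·67200 = 806404, and √806404 = 898.
So n = (2 + 898) / 6 = 900/6 = 150.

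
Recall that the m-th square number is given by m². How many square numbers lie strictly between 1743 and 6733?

The n-th square number is n².
Smallest index with value > 1743: n = 42 (giving 1764).
Largest index with value < 6733: n = 82 (giving 6724).
Indices 42 through 82: 41 terms.

41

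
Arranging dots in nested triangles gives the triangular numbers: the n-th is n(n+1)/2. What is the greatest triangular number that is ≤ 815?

780

Solve n(n+1)/2 ≤ 815 for integer n.
n = 39 gives 780 ≤ 815, while n = 40 gives 820 > 815; so the answer is 780.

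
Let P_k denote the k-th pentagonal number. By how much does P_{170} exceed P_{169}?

Consecutive pentagonal numbers differ by 3n − 2: here 3·170 − 2 = 508.

508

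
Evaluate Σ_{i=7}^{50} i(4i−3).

Σ i(4i−3) = 4Σi² − 3Σi over i = 7..50.
Σi = 1275 − 21 = 1254 and Σi² = 42925 − 91 = 42834.
4·42834 − 3·1254 = 167574.

167574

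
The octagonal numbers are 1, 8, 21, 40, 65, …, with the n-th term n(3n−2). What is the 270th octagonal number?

The 270th octagonal number is n(3n−2) with n = 270.
270·(3·270 − 2) = 270·808 = 218160.

218160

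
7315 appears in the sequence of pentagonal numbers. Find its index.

Set n(3n−1)/2 = 7315, giving 3n² − n − 14630 = 0.
So n = (1 + 419) / 6 = 420/6 = 70.

70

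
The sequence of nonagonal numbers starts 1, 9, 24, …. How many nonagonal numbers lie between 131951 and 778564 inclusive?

278

The n-th nonagonal number is n(7n−5)/2.
Smallest index with value ≥ 131951: n = 195 (giving 132600).
Largest index with value ≤ 778564: n = 472 (giving 778564).
Indices 195 through 472: 278 terms.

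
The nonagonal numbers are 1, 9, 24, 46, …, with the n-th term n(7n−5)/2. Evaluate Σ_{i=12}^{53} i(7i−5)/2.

Σ i(7i−5)/2 = (7Σi² − 5Σi) / 2 over i = 12..53.
Σi = 1431 − 66 = 1365 and Σi² = 51039 − 506 = 50533.
(7·50533 − 5·1365) / 2 = 346906/2 = 173453.

173453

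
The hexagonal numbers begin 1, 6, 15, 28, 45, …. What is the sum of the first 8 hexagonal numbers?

Σ i(2i−1) = 2Σi² − Σi over i = 1..8.
Σi = 36 and Σi² = 204.
2·204 − 1·36 = 372.

372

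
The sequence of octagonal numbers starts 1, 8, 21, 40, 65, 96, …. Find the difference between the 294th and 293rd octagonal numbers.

Consecutive octagonal numbers differ by 6n − 5: here 6·294 − 5 = 1759.

1759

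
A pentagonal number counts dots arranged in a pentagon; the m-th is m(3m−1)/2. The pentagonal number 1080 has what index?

Set n(3n−1)/2 = 1080, giving 3n² − n − 2160 = 0.
The discriminant is 1 + 24·1080 = 25921, and √25921 = 161.
So n = (1 + 161) / 6 = 162/6 = 27.
Check: 27·(3·27 − 1)/2 = 1080. ✓

27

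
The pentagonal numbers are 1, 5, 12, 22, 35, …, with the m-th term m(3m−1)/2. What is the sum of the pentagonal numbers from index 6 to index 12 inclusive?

Σ i(3i−1)/2 = (3Σi² − Σi) / 2 over i = 6..12.
Σi = 78 − 15 = 63 and Σi² = 650 − 55 = 595.
(3·595 − 1·63) / 2 = 1722/2 = 861.

861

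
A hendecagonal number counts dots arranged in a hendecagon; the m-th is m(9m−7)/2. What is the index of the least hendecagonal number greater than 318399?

Solve n(9n−7)/2 > 318399 for integer n.
The largest n with value ≤ 318399 is 266 (since 317471 ≤ 318399 < 319866), so the first above is n = 267, value 319866.

267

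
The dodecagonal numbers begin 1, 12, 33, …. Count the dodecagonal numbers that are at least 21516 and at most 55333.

The n-th dodecagonal number is n(5n−4).
Smallest index with value ≥ 21516: n = 66 (giving 21516).
Largest index with value ≤ 55333: n = 105 (giving 54705).
Indices 66 through 105: 40 terms.

40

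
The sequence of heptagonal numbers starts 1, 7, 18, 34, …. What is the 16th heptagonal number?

616

The 16th heptagonal number is n(5n−3)/2 with n = 16.
16·(5·16 − 3)/2 = 16·77/2 = 616.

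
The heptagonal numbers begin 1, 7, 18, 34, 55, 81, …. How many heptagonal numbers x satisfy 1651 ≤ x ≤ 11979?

44

The n-th heptagonal number is n(5n−3)/2.
Smallest index with value ≥ 1651: n = 26 (giving 1651).
Largest index with value ≤ 11979: n = 69 (giving 11799).
Indices 26 through 69: 44 terms.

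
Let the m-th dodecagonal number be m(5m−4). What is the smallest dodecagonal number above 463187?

Solve n(5n−4) > 463187 for integer n.
The largest n with value ≤ 463187 is 304 (since 460864 ≤ 463187 < 463905), so the first above is n = 305, value 463905.

463905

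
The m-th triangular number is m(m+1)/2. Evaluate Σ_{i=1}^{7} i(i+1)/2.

Σ i(i+1)/2 = (Σi² + Σi) / 2 over i = 1..7.
Σi = 28 and Σi² = 140.
(1·140 + 1·28) / 2 = 168/2 = 84.

84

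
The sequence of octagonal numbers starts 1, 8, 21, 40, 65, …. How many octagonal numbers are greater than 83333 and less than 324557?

162

The n-th octagonal number is n(3n−2).
Smallest index with value > 83333: n = 168 (giving 84336).
Largest index with value < 324557: n = 329 (giving 324065).
Indices 168 through 329: 162 terms.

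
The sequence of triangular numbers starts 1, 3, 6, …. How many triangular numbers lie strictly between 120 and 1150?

32

The n-th triangular number is n(n+1)/2.
Smallest index with value > 120: n = 16 (giving 136).
Largest index with value < 1150: n = 47 (giving 1128).
Indices 16 through 47: 32 terms.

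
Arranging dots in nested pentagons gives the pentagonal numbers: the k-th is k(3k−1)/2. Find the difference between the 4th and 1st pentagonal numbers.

4·(3·4 − 1)/2 = 22 and 1·(3·1 − 1)/2 = 1.
Difference: 22 − 1 = 21.

21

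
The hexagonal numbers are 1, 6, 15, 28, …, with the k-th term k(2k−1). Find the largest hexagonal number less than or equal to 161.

Solve n(2n−1) ≤ 161 for integer n.
n = 9 gives 153 ≤ 161, while n = 10 gives 190 > 161; so the answer is 153.

153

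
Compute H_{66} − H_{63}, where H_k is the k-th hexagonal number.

66·(2·66 − 1) = 8646 and 63·(2·63 − 1) = 7875.
Difference: 8646 − 7875 = 771.

771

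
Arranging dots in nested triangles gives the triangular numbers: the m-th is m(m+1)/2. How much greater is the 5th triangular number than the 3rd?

9

5·6/2 = 15 and 3·4/2 = 6.
Difference: 15 − 6 = 9.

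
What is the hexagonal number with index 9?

9·(2·9 − 1) = 9·17 = 153.

153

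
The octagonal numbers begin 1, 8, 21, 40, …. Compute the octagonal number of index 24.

The 24th octagonal number is n(3n−2) with n = 24.
24·(3·24 − 2) = 24·70 = 1680.

1680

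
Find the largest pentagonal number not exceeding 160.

Solve n(3n−1)/2 ≤ 160 for integer n.
n = 10 gives 145 ≤ 160, while n = 11 gives 176 > 160; so the answer is 145.

145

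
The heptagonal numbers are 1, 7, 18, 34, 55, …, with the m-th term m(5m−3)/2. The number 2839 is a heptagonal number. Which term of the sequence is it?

Set n(5n−3)/2 = 2839, giving 5n² − 3n − 5678 = 0.
So n = (3 + 337) / 10 = 340/10 = 34.
Check: 34·(5·34 − 3)/2 = 2839. ✓

34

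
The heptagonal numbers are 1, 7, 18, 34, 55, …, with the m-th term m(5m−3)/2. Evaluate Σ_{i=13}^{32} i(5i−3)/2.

Σ i(5i−3)/2 = (5Σi² − 3Σi) / 2 over i = 13..32.
Σi = 528 − 78 = 450 and Σi² = 11440 − 650 = 10790.
(5·10790 − 3·450) / 2 = 52600/2 = 26300.

26300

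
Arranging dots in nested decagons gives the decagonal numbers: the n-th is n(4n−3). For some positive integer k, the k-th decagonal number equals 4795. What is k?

35

Set n(4n−3) = 4795, giving 4n² − 3n − 4795 = 0.
The discriminant is 9 + 16·4795 = 76729, and √76729 = 277.
So n = (3 + 277) / 8 = 280/8 = 35.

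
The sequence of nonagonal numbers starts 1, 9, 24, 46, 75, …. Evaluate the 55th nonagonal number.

10450

55·(7·55 − 5)/2 = 55·380/2 = 55·190 = 10450.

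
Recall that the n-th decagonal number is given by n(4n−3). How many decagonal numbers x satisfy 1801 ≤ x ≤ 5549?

The n-th decagonal number is n(4n−3).
Smallest index with value ≥ 1801: n = 22 (giving 1870).
Largest index with value ≤ 5549: n = 37 (giving 5365).
Indices 22 through 37: 16 terms.

16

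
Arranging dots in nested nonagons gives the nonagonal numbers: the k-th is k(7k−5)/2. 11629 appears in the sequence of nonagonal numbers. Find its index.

58

Set n(7n−5)/2 = 11629, giving 7n² − 5n − 23258 = 0.
The discriminant is 25 + 56·11629 = 651249, and √651249 = 807.
So n = (5 + 807) / 14 = 812/14 = 58.
Check: 58·(7·58 − 5)/2 = 11629. ✓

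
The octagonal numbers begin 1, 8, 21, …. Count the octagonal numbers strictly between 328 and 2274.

17

The n-th octagonal number is n(3n−2).
Smallest index with value > 328: n = 11 (giving 341).
Largest index with value < 2274: n = 27 (giving 2133).
Indices 11 through 27: 17 terms.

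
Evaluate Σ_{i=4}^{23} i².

Σ_{i=4}^{23} i² = 4324 − 14 = 4310.

4310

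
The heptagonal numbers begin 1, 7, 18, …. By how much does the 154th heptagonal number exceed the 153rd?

766

Consecutive heptagonal numbers differ by 5n − 4: here 5·154 − 4 = 766.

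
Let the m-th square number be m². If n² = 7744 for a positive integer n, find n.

88

We need n² = 7744, so n = √7744 = 88.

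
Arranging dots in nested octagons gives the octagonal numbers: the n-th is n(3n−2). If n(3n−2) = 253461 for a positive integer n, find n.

Set n(3n−2) = 253461, giving 3n² − 2n − 253461 = 0.
The discriminant is 4 + 12·253461 = 3041536, and √3041536 = 1744.
So n = (2 + 1744) / 6 = 1746/6 = 291.

291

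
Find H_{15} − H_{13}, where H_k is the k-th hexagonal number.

15·(2·15 − 1) = 435 and 13·(2·13 − 1) = 325.
Difference: 435 − 325 = 110.

110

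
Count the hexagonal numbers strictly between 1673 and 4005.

15

The n-th hexagonal number is n(2n−1).
Smallest index with value > 1673: n = 30 (giving 1770).
Largest index with value < 4005: n = 44 (giving 3828).
Indices 30 through 44: 15 terms.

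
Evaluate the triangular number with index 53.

1431

The 53rd triangular number is n(n+1)/2 with n = 53.
53·54/2 = 2862/2 = 1431.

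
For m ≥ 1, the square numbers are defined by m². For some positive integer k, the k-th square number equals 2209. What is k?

47

We need n² = 2209, so n = √2209 = 47.
Check: 47² = 2209. ✓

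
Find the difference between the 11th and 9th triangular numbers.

21

11·12/2 = 66 and 9·10/2 = 45.
Difference: 66 − 45 = 21.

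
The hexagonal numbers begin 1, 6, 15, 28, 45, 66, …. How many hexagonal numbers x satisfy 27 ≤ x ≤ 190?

The n-th hexagonal number is n(2n−1).
Smallest index with value ≥ 27: n = 4 (giving 28).
Largest index with value ≤ 190: n = 10 (giving 190).
Indices 4 through 10: 7 terms.

7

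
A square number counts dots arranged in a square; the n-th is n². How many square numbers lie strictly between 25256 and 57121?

The n-th square number is n².
Smallest index with value > 25256: n = 159 (giving 25281).
Largest index with value < 57121: n = 238 (giving 56644).
Indices 159 through 238: 80 terms.

80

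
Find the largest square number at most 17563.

Solve n² ≤ 17563 for integer n.
n = 132 gives 17424 ≤ 17563, while n = 133 gives 17689 > 17563; so the answer is 17424.

17424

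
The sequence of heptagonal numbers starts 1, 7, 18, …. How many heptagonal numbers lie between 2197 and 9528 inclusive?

The n-th heptagonal number is n(5n−3)/2.
Smallest index with value ≥ 2197: n = 30 (giving 2205).
Largest index with value ≤ 9528: n = 62 (giving 9517).
Indices 30 through 62: 33 terms.

33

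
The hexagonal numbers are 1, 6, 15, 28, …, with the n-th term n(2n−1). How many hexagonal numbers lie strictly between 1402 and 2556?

9

The n-th hexagonal number is n(2n−1).
Smallest index with value > 1402: n = 27 (giving 1431).
Largest index with value < 2556: n = 35 (giving 2415).
Indices 27 through 35: 9 terms.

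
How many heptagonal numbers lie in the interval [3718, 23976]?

60

The n-th heptagonal number is n(5n−3)/2.
Smallest index with value ≥ 3718: n = 39 (giving 3744).
Largest index with value ≤ 23976: n = 98 (giving 23863).
Indices 39 through 98: 60 terms.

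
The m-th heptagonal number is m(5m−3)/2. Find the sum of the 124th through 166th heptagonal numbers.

2267390

Σ i(5i−3)/2 = (5Σi² − 3Σi) / 2 over i = 124..166.
Σi = 13861 − 7626 = 6235 and Σi² = 1538571 − 627874 = 910697.
(5·910697 − 3·6235) / 2 = 4534780/2 = 2267390.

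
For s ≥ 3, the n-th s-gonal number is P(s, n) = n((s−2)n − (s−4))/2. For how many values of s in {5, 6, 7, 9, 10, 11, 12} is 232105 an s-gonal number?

1

s = 5: P(5, 393) = 231477 and P(5, 394) = 232657; 232105 is not s-gonal.
s = 6: P(6, 340) = 230860 and P(6, 341) = 232221; 232105 is not s-gonal.
s = 7: P(7, 305) = 232105. ✓
s = 9: P(9, 257) = 230529 and P(9, 258) = 232329; 232105 is not s-gonal.
s = 10: P(10, 241) = 231601 and P(10, 242) = 233530; 232105 is not s-gonal.
s = 11: P(11, 227) = 231086 and P(11, 228) = 233130; 232105 is not s-gonal.
s = 12: P(12, 215) = 230265 and P(12, 216) = 232416; 232105 is not s-gonal.
Hits: s ∈ {7} → 1.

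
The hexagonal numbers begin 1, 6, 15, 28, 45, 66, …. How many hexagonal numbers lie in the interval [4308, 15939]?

43

The n-th hexagonal number is n(2n−1).
Smallest index with value ≥ 4308: n = 47 (giving 4371).
Largest index with value ≤ 15939: n = 89 (giving 15753).
Indices 47 through 89: 43 terms.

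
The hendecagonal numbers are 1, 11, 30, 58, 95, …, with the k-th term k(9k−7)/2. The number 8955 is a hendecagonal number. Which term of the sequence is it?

45

Set n(9n−7)/2 = 8955, giving 9n² − 7n − 17910 = 0.
So n = (7 + 803) / 18 = 810/18 = 45.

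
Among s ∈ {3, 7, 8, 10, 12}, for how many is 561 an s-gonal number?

s = 3: P(3, 33) = 561. ✓
s = 7: P(7, 15) = 540 and P(7, 16) = 616; 561 is not s-gonal.
s = 8: P(8, 14) = 560 and P(8, 15) = 645; 561 is not s-gonal.
s = 10: P(10, 12) = 540 and P(10, 13) = 637; 561 is not s-gonal.
s = 12: P(12, 11) = 561. ✓
Hits: s ∈ {3, 12} → 2.

2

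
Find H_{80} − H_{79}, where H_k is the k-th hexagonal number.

317

Consecutive hexagonal numbers differ by 4n − 3: here 4·80 − 3 = 317.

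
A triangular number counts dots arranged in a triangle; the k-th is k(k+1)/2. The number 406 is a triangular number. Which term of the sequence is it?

28

Set n(n+1)/2 = 406, giving n² + n − 812 = 0.
The discriminant is 1 + 8·406 = 3249, and √3249 = 57.
So n = (-1 + 57) / 2 = 56/2 = 28.
Check: 28·29/2 = 406. ✓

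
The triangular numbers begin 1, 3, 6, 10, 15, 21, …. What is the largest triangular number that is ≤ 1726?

1711

Solve n(n+1)/2 ≤ 1726 for integer n.
n = 58 gives 1711 ≤ 1726, while n = 59 gives 1770 > 1726; so the answer is 1711.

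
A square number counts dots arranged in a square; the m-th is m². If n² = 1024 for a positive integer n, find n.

We need n² = 1024, so n = √1024 = 32.

32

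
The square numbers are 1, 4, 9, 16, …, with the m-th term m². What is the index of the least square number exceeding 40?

7

Solve n² > 40 for integer n.
The largest n with value ≤ 40 is 6 (since 36 ≤ 40 < 49), so the first above is n = 7, value 49.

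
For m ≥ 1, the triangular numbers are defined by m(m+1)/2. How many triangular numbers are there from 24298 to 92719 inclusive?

The n-th triangular number is n(n+1)/2.
Smallest index with value ≥ 24298: n = 220 (giving 24310).
Largest index with value ≤ 92719: n = 430 (giving 92665).
Indices 220 through 430: 211 terms.

211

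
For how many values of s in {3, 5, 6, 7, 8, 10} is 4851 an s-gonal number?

s = 3: P(3, 98) = 4851. ✓
s = 5: P(5, 57) = 4845 and P(5, 58) = 5017; 4851 is not s-gonal.
s = 6: P(6, 49) = 4753 and P(6, 50) = 4950; 4851 is not s-gonal.
s = 7: P(7, 44) = 4774 and P(7, 45) = 4995; 4851 is not s-gonal.
s = 8: P(8, 40) = 4720 and P(8, 41) = 4961; 4851 is not s-gonal.
s = 10: P(10, 35) = 4795 and P(10, 36) = 5076; 4851 is not s-gonal.
Hits: s ∈ {3} → 1.

1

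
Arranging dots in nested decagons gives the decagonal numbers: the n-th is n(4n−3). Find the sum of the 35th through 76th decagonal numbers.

535171

Σ i(4i−3) = 4Σi² − 3Σi over i = 35..76.
Σi = 2926 − 595 = 2331 and Σi² = 149226 − 13685 = 135541.
4·135541 − 3·2331 = 535171.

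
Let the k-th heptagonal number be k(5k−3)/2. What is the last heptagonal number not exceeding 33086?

Solve n(5n−3)/2 ≤ 33086 for integer n.
n = 115 gives 32890 ≤ 33086, while n = 116 gives 33466 > 33086; so the answer is 32890.

32890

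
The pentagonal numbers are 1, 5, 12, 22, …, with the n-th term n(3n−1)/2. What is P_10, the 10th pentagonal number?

10·(3·10 − 1)/2 = 10·29/2 = 145.

145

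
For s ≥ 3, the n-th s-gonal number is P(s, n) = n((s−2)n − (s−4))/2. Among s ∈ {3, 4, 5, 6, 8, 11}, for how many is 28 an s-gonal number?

s = 3: P(3, 7) = 28. ✓
s = 4: P(4, 5) = 25 and P(4, 6) = 36; 28 is not s-gonal.
s = 5: P(5, 4) = 22 and P(5, 5) = 35; 28 is not s-gonal.
s = 6: P(6, 4) = 28. ✓
s = 8: P(8, 3) = 21 and P(8, 4) = 40; 28 is not s-gonal.
s = 11: P(11, 2) = 11 and P(11, 3) = 30; 28 is not s-gonal.
Hits: s ∈ {3, 6} → 2.

2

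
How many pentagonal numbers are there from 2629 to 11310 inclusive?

The n-th pentagonal number is n(3n−1)/2.
Smallest index with value ≥ 2629: n = 43 (giving 2752).
Largest index with value ≤ 11310: n = 87 (giving 11310).
Indices 43 through 87: 45 terms.

45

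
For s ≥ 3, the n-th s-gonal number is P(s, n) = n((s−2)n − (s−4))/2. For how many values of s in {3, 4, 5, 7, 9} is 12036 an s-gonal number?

s = 3: P(3, 154) = 11935 and P(3, 155) = 12090; 12036 is not s-gonal.
s = 4: P(4, 109) = 11881 and P(4, 110) = 12100; 12036 is not s-gonal.
s = 5: P(5, 89) = 11837 and P(5, 90) = 12105; 12036 is not s-gonal.
s = 7: P(7, 69) = 11799 and P(7, 70) = 12145; 12036 is not s-gonal.
s = 9: P(9, 59) = 12036. ✓
Hits: s ∈ {9} → 1.

1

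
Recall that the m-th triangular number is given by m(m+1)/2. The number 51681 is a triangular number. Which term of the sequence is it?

Set n(n+1)/2 = 51681, giving n² + n − 103362 = 0.
So n = (-1 + 643) / 2 = 642/2 = 321.

321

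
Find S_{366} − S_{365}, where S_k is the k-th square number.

n² − (n−1)² = 2n − 1, so 366² − 365² = 2·366 − 1 = 731.

731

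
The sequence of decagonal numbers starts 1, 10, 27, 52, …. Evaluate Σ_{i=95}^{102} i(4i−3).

308276

Σ i(4i−3) = 4Σi² − 3Σi over i = 95..102.
Σi = 5253 − 4465 = 788 and Σi² = 358955 − 281295 = 77660.
4·77660 − 3·788 = 308276.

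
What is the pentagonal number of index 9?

The 9th pentagonal number is n(3n−1)/2 with n = 9.
9·(3·9 − 1)/2 = 9·26/2 = 9·13 = 117.

117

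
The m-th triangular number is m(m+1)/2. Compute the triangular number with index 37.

The 37th triangular number is n(n+1)/2 with n = 37.
37·38/2 = 1406/2 = 703.

703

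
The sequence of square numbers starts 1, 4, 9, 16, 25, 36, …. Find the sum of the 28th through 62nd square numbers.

74445

Σ_{i=28}^{62} i² = 81375 − 6930 = 74445.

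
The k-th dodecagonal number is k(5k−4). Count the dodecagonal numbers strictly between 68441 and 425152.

174

The n-th dodecagonal number is n(5n−4).
Smallest index with value > 68441: n = 118 (giving 69148).
Largest index with value < 425152: n = 291 (giving 422241).
Indices 118 through 291: 174 terms.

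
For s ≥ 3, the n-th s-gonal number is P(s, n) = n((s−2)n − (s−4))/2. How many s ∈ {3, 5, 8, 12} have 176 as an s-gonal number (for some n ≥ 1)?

s = 3: P(3, 18) = 171 and P(3, 19) = 190; 176 is not s-gonal.
s = 5: P(5, 11) = 176. ✓
s = 8: P(8, 8) = 176. ✓
s = 12: P(12, 6) = 156 and P(12, 7) = 217; 176 is not s-gonal.
Hits: s ∈ {5, 8} → 2.

2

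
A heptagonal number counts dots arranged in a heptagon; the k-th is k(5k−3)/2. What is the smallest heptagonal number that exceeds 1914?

Solve n(5n−3)/2 > 1914 for integer n.
The largest n with value ≤ 1914 is 27 (since 1782 ≤ 1914 < 1918), so the first above is n = 28, value 1918.

1918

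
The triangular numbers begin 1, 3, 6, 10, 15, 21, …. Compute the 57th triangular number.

57·58/2 = 3306/2 = 1653.

1653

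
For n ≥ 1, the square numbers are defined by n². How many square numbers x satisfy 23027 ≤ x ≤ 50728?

74

The n-th square number is n².
Smallest index with value ≥ 23027: n = 152 (giving 23104).
Largest index with value ≤ 50728: n = 225 (giving 50625).
Indices 152 through 225: 74 terms.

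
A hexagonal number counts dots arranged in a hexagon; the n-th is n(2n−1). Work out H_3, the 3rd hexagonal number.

3·(2·3 − 1) = 3·5 = 15.

15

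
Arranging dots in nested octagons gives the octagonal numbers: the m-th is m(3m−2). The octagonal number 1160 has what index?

Set n(3n−2) = 1160, giving 3n² − 2n − 1160 = 0.
The discriminant is 4 + 12·1160 = 13924, and √13924 = 118.
So n = (2 + 118) / 6 = 120/6 = 20.

20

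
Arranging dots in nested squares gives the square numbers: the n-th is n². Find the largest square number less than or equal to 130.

Solve n² ≤ 130 for integer n.
n = 11 gives 121 ≤ 130, while n = 12 gives 144 > 130; so the answer is 121.

121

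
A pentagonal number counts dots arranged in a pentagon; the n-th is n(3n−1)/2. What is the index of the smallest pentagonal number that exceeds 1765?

Solve n(3n−1)/2 > 1765 for integer n.
The largest n with value ≤ 1765 is 34 (since 1717 ≤ 1765 < 1820), so the first above is n = 35, value 1820.

35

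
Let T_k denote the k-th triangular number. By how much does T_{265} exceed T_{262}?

792

265·266/2 = 35245 and 262·263/2 = 34453.
Difference: 35245 − 34453 = 792.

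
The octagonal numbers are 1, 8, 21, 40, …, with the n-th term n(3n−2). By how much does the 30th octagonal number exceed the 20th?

1480

30·(3·30 − 2) = 2640 and 20·(3·20 − 2) = 1160.
Difference: 2640 − 1160 = 1480.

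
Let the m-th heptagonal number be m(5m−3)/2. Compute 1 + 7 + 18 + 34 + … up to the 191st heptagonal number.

5824736

Σ i(5i−3)/2 = (5Σi² − 3Σi) / 2 over i = 1..191.
Σi = 18336 and Σi² = 2340896.
(5·2340896 − 3·18336) / 2 = 11649472/2 = 5824736.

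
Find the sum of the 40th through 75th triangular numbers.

Σ i(i+1)/2 = (Σi² + Σi) / 2 over i = 40..75.
Σi = 2850 − 780 = 2070 and Σi² = 143450 − 20540 = 122910.
(1·122910 + 1·2070) / 2 = 124980/2 = 62490.

62490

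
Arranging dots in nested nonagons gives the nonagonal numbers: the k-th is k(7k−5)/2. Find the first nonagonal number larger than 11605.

11629

Solve n(7n−5)/2 > 11605 for integer n.
The largest n with value ≤ 11605 is 57 (since 11229 ≤ 11605 < 11629), so the first above is n = 58, value 11629.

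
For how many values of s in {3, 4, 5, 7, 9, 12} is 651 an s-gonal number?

s = 3: P(3, 35) = 630 and P(3, 36) = 666; 651 is not s-gonal.
s = 4: P(4, 25) = 625 and P(4, 26) = 676; 651 is not s-gonal.
s = 5: P(5, 21) = 651. ✓
s = 7: P(7, 16) = 616 and P(7, 17) = 697; 651 is not s-gonal.
s = 9: P(9, 14) = 651. ✓
s = 12: P(12, 11) = 561 and P(12, 12) = 672; 651 is not s-gonal.
Hits: s ∈ {5, 9} → 2.

2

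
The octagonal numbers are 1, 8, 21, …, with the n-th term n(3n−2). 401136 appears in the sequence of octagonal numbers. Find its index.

Set n(3n−2) = 401136, giving 3n² − 2n − 401136 = 0.
The discriminant is 4 + 12·401136 = 4813636, and √4813636 = 2194.
So n = (2 + 2194) / 6 = 2196/6 = 366.

366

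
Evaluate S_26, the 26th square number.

The 26th square number is n² with n = 26.
26² = 676.

676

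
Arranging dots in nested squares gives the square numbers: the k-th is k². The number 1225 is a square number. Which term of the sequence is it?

35

We need n² = 1225, so n = √1225 = 35.
Check: 35² = 1225. ✓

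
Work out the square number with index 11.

11² = 121.

121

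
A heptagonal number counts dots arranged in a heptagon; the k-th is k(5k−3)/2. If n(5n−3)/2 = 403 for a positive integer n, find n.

Set n(5n−3)/2 = 403, giving 5n² − 3n − 806 = 0.
So n = (3 + 127) / 10 = 130/10 = 13.
Check: 13·(5·13 − 3)/2 = 403. ✓

13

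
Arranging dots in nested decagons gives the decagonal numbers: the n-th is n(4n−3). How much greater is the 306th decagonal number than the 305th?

Consecutive decagonal numbers differ by 8n − 7: here 8·306 − 7 = 2441.

2441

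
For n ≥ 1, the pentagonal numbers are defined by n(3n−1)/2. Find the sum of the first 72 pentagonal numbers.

189216

Σ i(3i−1)/2 = (3Σi² − Σi) / 2 over i = 1..72.
Σi = 2628 and Σi² = 127020.
(3·127020 − 1·2628) / 2 = 378432/2 = 189216.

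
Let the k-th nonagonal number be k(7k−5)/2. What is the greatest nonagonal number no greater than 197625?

Solve n(7n−5)/2 ≤ 197625 for integer n.
n = 237 gives 195999 ≤ 197625, while n = 238 gives 197659 > 197625; so the answer is 195999.

195999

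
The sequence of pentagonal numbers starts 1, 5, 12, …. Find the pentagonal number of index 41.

2501

41·(3·41 − 1)/2 = 41·122/2 = 41·61 = 2501.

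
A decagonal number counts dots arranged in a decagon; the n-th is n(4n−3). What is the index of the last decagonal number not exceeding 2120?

23

Solve n(4n−3) ≤ 2120 for integer n.
n = 23 gives 2047 ≤ 2120, while n = 24 gives 2232 > 2120; so the answer is index 23.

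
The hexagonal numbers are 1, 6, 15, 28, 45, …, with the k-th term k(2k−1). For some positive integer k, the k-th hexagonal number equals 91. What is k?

Set n(2n−1) = 91, giving 2n² − n − 91 = 0.
So n = (1 + 27) / 4 = 28/4 = 7.

7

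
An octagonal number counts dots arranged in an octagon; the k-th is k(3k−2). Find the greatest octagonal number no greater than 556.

481

Solve n(3n−2) ≤ 556 for integer n.
n = 13 gives 481 ≤ 556, while n = 14 gives 560 > 556; so the answer is 481.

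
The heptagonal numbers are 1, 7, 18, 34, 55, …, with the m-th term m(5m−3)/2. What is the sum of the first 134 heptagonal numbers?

2014020

Σ i(5i−3)/2 = (5Σi² − 3Σi) / 2 over i = 1..134.
Σi = 9045 and Σi² = 811035.
(5·811035 − 3·9045) / 2 = 4028040/2 = 2014020.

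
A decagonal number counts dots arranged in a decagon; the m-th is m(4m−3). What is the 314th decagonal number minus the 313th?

2505

Consecutive decagonal numbers differ by 8n − 7: here 8·314 − 7 = 2505.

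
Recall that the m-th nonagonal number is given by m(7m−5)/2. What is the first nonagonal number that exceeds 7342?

Solve n(7n−5)/2 > 7342 for integer n.
The largest n with value ≤ 7342 is 46 (since 7291 ≤ 7342 < 7614), so the first above is n = 47, value 7614.

7614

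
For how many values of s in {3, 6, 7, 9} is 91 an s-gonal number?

2

s = 3: P(3, 13) = 91. ✓
s = 6: P(6, 7) = 91. ✓
s = 7: P(7, 6) = 81 and P(7, 7) = 112; 91 is not s-gonal.
s = 9: P(9, 5) = 75 and P(9, 6) = 111; 91 is not s-gonal.
Hits: s ∈ {3, 6} → 2.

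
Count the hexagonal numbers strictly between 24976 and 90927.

101

The n-th hexagonal number is n(2n−1).
Smallest index with value > 24976: n = 113 (giving 25425).
Largest index with value < 90927: n = 213 (giving 90525).
Indices 113 through 213: 101 terms.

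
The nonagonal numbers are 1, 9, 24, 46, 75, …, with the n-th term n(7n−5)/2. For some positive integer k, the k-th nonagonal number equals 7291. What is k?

46

Set n(7n−5)/2 = 7291, giving 7n² − 5n − 14582 = 0.
The discriminant is 25 + 56·7291 = 408321, and √408321 = 639.
So n = (5 + 639) / 14 = 644/14 = 46.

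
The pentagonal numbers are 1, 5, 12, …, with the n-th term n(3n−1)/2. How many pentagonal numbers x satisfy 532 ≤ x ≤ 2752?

25

The n-th pentagonal number is n(3n−1)/2.
Smallest index with value ≥ 532: n = 19 (giving 532).
Largest index with value ≤ 2752: n = 43 (giving 2752).
Indices 19 through 43: 25 terms.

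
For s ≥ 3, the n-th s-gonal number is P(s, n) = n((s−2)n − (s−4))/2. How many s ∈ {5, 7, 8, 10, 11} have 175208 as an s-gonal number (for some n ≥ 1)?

1

s = 5: P(5, 341) = 174251 and P(5, 342) = 175275; 175208 is not s-gonal.
s = 7: P(7, 265) = 175165 and P(7, 266) = 176491; 175208 is not s-gonal.
s = 8: P(8, 242) = 175208. ✓
s = 10: P(10, 209) = 174097 and P(10, 210) = 175770; 175208 is not s-gonal.
s = 11: P(11, 197) = 173951 and P(11, 198) = 175725; 175208 is not s-gonal.
Hits: s ∈ {8} → 1.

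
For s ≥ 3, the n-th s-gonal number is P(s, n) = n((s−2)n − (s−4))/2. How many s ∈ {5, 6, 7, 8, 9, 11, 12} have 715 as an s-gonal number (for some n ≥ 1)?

2

s = 5: P(5, 22) = 715. ✓
s = 6: P(6, 19) = 703 and P(6, 20) = 780; 715 is not s-gonal.
s = 7: P(7, 17) = 697 and P(7, 18) = 783; 715 is not s-gonal.
s = 8: P(8, 15) = 645 and P(8, 16) = 736; 715 is not s-gonal.
s = 9: P(9, 14) = 651 and P(9, 15) = 750; 715 is not s-gonal.
s = 11: P(11, 13) = 715. ✓
s = 12: P(12, 12) = 672 and P(12, 13) = 793; 715 is not s-gonal.
Hits: s ∈ {5, 11} → 2.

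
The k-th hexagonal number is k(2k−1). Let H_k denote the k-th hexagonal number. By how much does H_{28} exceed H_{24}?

28·(2·28 − 1) = 1540 and 24·(2·24 − 1) = 1128.
Difference: 1540 − 1128 = 412.

412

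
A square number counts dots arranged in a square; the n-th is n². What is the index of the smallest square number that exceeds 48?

Solve n² > 48 for integer n.
The largest n with value ≤ 48 is 6 (since 36 ≤ 48 < 49), so the first above is n = 7, value 49.

7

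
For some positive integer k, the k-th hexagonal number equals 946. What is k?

Set n(2n−1) = 946, giving 2n² − n − 946 = 0.
The discriminant is 1 + 8·946 = 7569, and √7569 = 87.
So n = (1 + 87) / 4 = 88/4 = 22.
Check: 22·(2·22 − 1) = 946. ✓

22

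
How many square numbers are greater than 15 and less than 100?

The n-th square number is n².
Smallest index with value > 15: n = 4 (giving 16).
Largest index with value < 100: n = 9 (giving 81).
Indices 4 through 9: 6 terms.

6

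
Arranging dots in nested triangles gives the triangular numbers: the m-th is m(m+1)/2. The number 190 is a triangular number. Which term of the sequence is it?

Set n(n+1)/2 = 190, giving n² + n − 380 = 0.
The discriminant is 1 + 8·190 = 1521, and √1521 = 39.
So n = (-1 + 39) / 2 = 38/2 = 19.

19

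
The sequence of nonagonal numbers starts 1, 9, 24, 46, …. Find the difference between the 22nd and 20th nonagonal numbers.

22·(7·22 − 5)/2 = 1639 and 20·(7·20 − 5)/2 = 1350.
Difference: 1639 − 1350 = 289.

289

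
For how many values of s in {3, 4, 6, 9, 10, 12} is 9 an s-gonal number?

s = 3: P(3, 3) = 6 and P(3, 4) = 10; 9 is not s-gonal.
s = 4: P(4, 3) = 9. ✓
s = 6: P(6, 2) = 6 and P(6, 3) = 15; 9 is not s-gonal.
s = 9: P(9, 2) = 9. ✓
s = 10: P(10, 1) = 1 and P(10, 2) = 10; 9 is not s-gonal.
s = 12: P(12, 1) = 1 and P(12, 2) = 12; 9 is not s-gonal.
Hits: s ∈ {4, 9} → 2.

2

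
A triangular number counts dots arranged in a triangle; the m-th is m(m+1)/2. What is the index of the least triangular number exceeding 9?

Solve n(n+1)/2 > 9 for integer n.
The largest n with value ≤ 9 is 3 (since 6 ≤ 9 < 10), so the first above is n = 4, value 10.

4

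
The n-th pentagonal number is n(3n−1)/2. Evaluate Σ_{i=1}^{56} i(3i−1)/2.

89376

Σ i(3i−1)/2 = (3Σi² − Σi) / 2 over i = 1..56.
Σi = 1596 and Σi² = 60116.
(3·60116 − 1·1596) / 2 = 178752/2 = 89376.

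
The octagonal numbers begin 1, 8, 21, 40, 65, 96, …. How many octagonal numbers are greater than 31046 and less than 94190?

75

The n-th octagonal number is n(3n−2).
Smallest index with value > 31046: n = 103 (giving 31621).
Largest index with value < 94190: n = 177 (giving 93633).
Indices 103 through 177: 75 terms.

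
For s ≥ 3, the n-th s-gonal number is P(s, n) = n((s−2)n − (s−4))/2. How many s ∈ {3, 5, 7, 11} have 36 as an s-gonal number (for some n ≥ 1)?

s = 3: P(3, 8) = 36. ✓
s = 5: P(5, 5) = 35 and P(5, 6) = 51; 36 is not s-gonal.
s = 7: P(7, 4) = 34 and P(7, 5) = 55; 36 is not s-gonal.
s = 11: P(11, 3) = 30 and P(11, 4) = 58; 36 is not s-gonal.
Hits: s ∈ {3} → 1.

1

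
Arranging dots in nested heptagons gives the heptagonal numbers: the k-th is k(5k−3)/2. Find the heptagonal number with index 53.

The 53rd heptagonal number is n(5n−3)/2 with n = 53.
53·(5·53 − 3)/2 = 53·262/2 = 53·131 = 6943.

6943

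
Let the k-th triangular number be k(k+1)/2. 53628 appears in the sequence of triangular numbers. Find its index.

Set n(n+1)/2 = 53628, giving n² + n − 107256 = 0.
The discriminant is 1 + 8·53628 = 429025, and √429025 = 655.
So n = (-1 + 655) / 2 = 654/2 = 327.
Check: 327·328/2 = 53628. ✓

327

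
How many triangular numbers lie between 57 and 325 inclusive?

The n-th triangular number is n(n+1)/2.
Smallest index with value ≥ 57: n = 11 (giving 66).
Largest index with value ≤ 325: n = 25 (giving 325).
Indices 11 through 25: 15 terms.

15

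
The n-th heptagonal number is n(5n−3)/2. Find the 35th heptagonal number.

3010

The 35th heptagonal number is n(5n−3)/2 with n = 35.
35·(5·35 − 3)/2 = 35·172/2 = 35·86 = 3010.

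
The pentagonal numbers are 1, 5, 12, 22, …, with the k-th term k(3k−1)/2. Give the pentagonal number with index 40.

2380

The 40th pentagonal number is n(3n−1)/2 with n = 40.
40·(3·40 − 1)/2 = 40·119/2 = 2380.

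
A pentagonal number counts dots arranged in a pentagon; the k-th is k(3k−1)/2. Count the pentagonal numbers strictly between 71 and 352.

8

The n-th pentagonal number is n(3n−1)/2.
Smallest index with value > 71: n = 8 (giving 92).
Largest index with value < 352: n = 15 (giving 330).
Indices 8 through 15: 8 terms.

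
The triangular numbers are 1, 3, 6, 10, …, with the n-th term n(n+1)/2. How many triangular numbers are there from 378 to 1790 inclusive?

The n-th triangular number is n(n+1)/2.
Smallest index with value ≥ 378: n = 27 (giving 378).
Largest index with value ≤ 1790: n = 59 (giving 1770).
Indices 27 through 59: 33 terms.

33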